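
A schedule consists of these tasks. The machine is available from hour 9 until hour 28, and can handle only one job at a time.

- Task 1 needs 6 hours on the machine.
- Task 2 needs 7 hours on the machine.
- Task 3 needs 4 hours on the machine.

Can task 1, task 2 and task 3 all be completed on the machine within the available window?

Yes

The machine window is 28 − 9 = 19 hours.
Running back to back, the jobs need 6 + 7 + 4 = 17 hours on the machine.
Since 17 ≤ 19, they fit within the window.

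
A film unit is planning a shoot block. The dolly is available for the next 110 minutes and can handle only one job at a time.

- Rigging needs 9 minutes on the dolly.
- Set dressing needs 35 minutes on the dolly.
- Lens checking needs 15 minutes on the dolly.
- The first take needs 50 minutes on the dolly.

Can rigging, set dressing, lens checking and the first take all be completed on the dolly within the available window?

Running back to back, the jobs need 9 + 35 + 15 + 50 = 109 minutes on the dolly.
Since 109 ≤ 110, they fit within the window.

Yes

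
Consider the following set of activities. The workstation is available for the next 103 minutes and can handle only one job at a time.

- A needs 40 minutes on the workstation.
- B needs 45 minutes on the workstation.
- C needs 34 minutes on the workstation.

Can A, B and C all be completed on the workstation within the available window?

No

Running back to back, the jobs need 40 + 45 + 34 = 119 minutes on the workstation.
Since 119 > 103, they cannot all fit.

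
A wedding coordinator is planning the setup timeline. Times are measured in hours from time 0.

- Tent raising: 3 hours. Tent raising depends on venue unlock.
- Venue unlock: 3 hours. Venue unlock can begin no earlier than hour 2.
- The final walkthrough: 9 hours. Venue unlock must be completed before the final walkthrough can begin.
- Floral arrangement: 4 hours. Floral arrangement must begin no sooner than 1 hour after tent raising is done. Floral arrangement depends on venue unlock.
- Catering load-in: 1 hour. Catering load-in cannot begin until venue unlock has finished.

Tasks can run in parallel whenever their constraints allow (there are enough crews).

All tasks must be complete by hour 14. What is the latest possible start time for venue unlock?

2

Floral arrangement must finish by hour 14; it takes 4 hours, so it must start by 14 − 4 = hour 10.
Tent raising feeds into floral arrangement (must start by hour 10, minus 1-hour gap → hour 9); so tent raising must finish by hour 9 and therefore start by hour 6.
Nothing follows catering load-in; the deadline of hour 14 is its only limit. It must start by 14 − 1 = hour 13.
Nothing follows the final walkthrough; the deadline of hour 14 is its only limit. It must start by 14 − 9 = hour 5.
Venue unlock must finish in time for tent raising (must start by hour 6); floral arrangement (must start by hour 10); catering load-in (must start by hour 13); the final walkthrough (must start by hour 5). The tightest is hour 5, so venue unlock must start by 5 − 3 = hour 2.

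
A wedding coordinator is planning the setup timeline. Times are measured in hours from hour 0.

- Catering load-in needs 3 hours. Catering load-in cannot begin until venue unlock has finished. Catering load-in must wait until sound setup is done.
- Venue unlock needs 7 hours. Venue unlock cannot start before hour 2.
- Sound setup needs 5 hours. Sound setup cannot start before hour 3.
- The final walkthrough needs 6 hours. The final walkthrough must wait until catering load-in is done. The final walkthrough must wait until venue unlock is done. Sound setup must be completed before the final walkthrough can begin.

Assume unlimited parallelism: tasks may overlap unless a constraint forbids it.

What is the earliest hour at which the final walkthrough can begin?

12

Sound setup cannot begin until its own release at hour 3. It runs from hour 3 to 3 + 5 = hour 8.
Venue unlock waits on its own release at hour 2, so it starts at hour 2 and finishes at 2 + 7 = hour 9.
Catering load-in cannot start until venue unlock (finishes hour 9); sound setup (finishes hour 8). The controlling bound is hour 9, so catering load-in finishes at 9 + 3 = hour 12.
The final walkthrough waits on catering load-in (finishes hour 12); venue unlock (finishes hour 9); sound setup (finishes hour 8). The latest of these is hour 12, which is the earliest the final walkthrough can start.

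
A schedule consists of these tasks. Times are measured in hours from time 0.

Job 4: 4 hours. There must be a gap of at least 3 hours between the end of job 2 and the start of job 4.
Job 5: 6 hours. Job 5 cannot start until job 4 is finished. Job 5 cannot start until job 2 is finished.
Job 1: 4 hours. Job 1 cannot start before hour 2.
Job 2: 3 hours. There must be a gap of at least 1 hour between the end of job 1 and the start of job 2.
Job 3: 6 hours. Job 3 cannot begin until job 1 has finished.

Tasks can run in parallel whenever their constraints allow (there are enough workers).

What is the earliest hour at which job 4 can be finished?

17

Job 1 cannot begin until its own release at hour 2. It runs from hour 2 to 2 + 4 = hour 6.
Job 2 cannot begin until job 1 (finishes hour 6, plus 1-hour gap → hour 7). It runs from hour 7 to 7 + 3 = hour 10.
Job 4 cannot begin until job 2 (finishes hour 10, plus 3-hour gap → hour 13). It runs from hour 13 to 13 + 4 = hour 17.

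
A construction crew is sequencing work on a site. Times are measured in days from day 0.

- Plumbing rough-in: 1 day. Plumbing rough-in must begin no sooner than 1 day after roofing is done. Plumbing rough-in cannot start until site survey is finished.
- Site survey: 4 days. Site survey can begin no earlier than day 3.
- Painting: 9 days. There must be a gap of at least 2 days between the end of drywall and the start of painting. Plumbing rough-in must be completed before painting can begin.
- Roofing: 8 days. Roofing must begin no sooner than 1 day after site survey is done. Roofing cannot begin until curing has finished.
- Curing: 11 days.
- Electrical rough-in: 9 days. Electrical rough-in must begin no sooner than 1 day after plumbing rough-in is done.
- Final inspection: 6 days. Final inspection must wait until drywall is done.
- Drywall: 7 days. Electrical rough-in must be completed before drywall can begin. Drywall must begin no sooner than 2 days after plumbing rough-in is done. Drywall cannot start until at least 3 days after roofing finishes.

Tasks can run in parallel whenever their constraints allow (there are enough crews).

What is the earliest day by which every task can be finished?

Nothing blocks curing, so it runs from day 0 to day 11.
After its own release at day 3, site survey can start at day 3 and finishes at day 7.
For roofing: site survey (finishes day 7, plus 1-day gap → day 8); curing (finishes day 11). Taking the maximum gives a start of day 11, and it finishes at 11 + 8 = day 19.
For plumbing rough-in: roofing (finishes day 19, plus 1-day gap → day 20); site survey (finishes day 7). Taking the maximum gives a start of day 20, and it finishes at 20 + 1 = day 21.
Electrical rough-in cannot begin until plumbing rough-in (finishes day 21, plus 1-day gap → day 22). It runs from day 22 to 22 + 9 = day 31.
Drywall has to wait for electrical rough-in (finishes day 31); plumbing rough-in (finishes day 21, plus 2-day gap → day 23); roofing (finishes day 19, plus 3-day gap → day 22). The latest of these is day 31, so drywall runs day 31 to 31 + 7 = day 38.
Final inspection waits on drywall (finishes day 38), so it starts at day 38 and finishes at 38 + 6 = day 44.
Painting needs all of drywall (finishes day 38, plus 2-day gap → day 40); plumbing rough-in (finishes day 21). That puts its earliest start at day 40; it finishes at 40 + 9 = day 49.
All tasks are finished once the last one completes. Finish times: Site survey at 7, Curing at 11, Roofing at 19, Plumbing rough-in at 21, Electrical rough-in at 31, Drywall at 38, Painting at 49, Final inspection at 44. The latest is day 49.

49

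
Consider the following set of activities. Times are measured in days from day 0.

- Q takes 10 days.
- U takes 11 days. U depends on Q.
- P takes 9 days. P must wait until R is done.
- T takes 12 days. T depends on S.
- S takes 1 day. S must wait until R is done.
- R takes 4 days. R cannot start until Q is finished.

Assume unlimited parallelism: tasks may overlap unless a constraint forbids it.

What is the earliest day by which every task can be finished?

Q has no prerequisites, so it starts at day 0 and finishes at day 10.
After Q (finishes day 10), U can start at day 10 and finishes at day 21.
R cannot begin until Q (finishes day 10). It runs from day 10 to 10 + 4 = day 14.
After R (finishes day 14), S can start at day 14 and finishes at day 15.
T cannot begin until S (finishes day 15). It runs from day 15 to 15 + 12 = day 27.
P cannot begin until R (finishes day 14). It runs from day 14 to 14 + 9 = day 23.
All tasks are finished once the last one completes. Finish times: P at 23, Q at 10, R at 14, S at 15, T at 27, U at 21. The latest is day 27.

27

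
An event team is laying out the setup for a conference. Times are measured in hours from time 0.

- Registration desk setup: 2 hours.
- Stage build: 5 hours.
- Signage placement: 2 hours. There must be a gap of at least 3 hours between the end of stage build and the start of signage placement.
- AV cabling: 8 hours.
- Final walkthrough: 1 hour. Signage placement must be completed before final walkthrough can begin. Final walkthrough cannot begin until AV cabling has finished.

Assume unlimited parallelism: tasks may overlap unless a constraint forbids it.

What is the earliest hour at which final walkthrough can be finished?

11

AV cabling can start immediately at hour 0; it finishes at hour 8.
Stage build has no prerequisites, so it starts at hour 0 and finishes at hour 5.
After stage build (finishes hour 5, plus 3-hour gap → hour 8), signage placement can start at hour 8 and finishes at hour 10.
Final walkthrough needs all of signage placement (finishes hour 10); AV cabling (finishes hour 8). That puts its earliest start at hour 10; it finishes at 10 + 1 = hour 11.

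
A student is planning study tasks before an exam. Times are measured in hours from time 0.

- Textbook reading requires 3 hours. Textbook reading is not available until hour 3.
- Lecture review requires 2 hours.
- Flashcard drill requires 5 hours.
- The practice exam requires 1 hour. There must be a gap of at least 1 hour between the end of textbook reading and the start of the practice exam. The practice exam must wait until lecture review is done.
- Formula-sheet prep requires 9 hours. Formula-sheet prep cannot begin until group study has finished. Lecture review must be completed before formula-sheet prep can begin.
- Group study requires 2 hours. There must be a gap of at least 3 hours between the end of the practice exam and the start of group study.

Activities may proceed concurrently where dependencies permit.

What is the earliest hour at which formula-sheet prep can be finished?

22

Lecture review has no prerequisites, so it starts at hour 0 and finishes at hour 2.
Textbook reading waits on its own release at hour 3, so it starts at hour 3 and finishes at 3 + 3 = hour 6.
The practice exam has to wait for textbook reading (finishes hour 6, plus 1-hour gap → hour 7); lecture review (finishes hour 2). The latest of these is hour 7, so the practice exam runs hour 7 to 7 + 1 = hour 8.
Group study cannot begin until the practice exam (finishes hour 8, plus 3-hour gap → hour 11). It runs from hour 11 to 11 + 2 = hour 13.
Formula-sheet prep needs all of group study (finishes hour 13); lecture review (finishes hour 2). That puts its earliest start at hour 13; it finishes at 13 + 9 = hour 22.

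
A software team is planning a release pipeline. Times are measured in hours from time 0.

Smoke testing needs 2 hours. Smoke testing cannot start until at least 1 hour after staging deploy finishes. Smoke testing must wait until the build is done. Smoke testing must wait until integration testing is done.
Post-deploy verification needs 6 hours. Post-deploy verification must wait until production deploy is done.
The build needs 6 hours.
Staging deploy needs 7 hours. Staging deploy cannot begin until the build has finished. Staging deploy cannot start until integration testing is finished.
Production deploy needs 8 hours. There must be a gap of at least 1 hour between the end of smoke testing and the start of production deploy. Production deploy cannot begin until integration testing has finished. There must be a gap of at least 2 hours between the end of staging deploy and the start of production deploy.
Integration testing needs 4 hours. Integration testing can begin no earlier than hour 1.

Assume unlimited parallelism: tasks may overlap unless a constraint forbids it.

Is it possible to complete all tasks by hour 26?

No

Integration testing cannot begin until its own release at hour 1. It runs from hour 1 to 1 + 4 = hour 5.
The build can start immediately at hour 0; it finishes at hour 6.
Staging deploy has to wait for the build (finishes hour 6); integration testing (finishes hour 5). The latest of these is hour 6, so staging deploy runs hour 6 to 6 + 7 = hour 13.
For smoke testing: staging deploy (finishes hour 13, plus 1-hour gap → hour 14); the build (finishes hour 6); integration testing (finishes hour 5). Taking the maximum gives a start of hour 14, and it finishes at 14 + 2 = hour 16.
Production deploy has to wait for smoke testing (finishes hour 16, plus 1-hour gap → hour 17); integration testing (finishes hour 5); staging deploy (finishes hour 13, plus 2-hour gap → hour 15). The latest of these is hour 17, so production deploy runs hour 17 to 17 + 8 = hour 25.
After production deploy (finishes hour 25), post-deploy verification can start at hour 25 and finishes at hour 31.
The earliest everything can be done is hour 31, which is after the deadline of 26, so it is not possible.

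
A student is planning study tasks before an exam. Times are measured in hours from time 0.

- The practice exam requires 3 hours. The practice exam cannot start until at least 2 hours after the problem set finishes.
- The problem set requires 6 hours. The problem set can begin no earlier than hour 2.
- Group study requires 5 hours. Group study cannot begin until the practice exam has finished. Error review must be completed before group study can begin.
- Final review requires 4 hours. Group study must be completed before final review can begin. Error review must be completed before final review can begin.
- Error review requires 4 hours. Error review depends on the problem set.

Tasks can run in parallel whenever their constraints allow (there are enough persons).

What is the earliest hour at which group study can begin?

13

The problem set waits on its own release at hour 2, so it starts at hour 2 and finishes at 2 + 6 = hour 8.
Error review cannot begin until the problem set (finishes hour 8). It runs from hour 8 to 8 + 4 = hour 12.
After the problem set (finishes hour 8, plus 2-hour gap → hour 10), the practice exam can start at hour 10 and finishes at hour 13.
Group study waits on the practice exam (finishes hour 13); error review (finishes hour 12). The latest of these is hour 13, which is the earliest group study can start.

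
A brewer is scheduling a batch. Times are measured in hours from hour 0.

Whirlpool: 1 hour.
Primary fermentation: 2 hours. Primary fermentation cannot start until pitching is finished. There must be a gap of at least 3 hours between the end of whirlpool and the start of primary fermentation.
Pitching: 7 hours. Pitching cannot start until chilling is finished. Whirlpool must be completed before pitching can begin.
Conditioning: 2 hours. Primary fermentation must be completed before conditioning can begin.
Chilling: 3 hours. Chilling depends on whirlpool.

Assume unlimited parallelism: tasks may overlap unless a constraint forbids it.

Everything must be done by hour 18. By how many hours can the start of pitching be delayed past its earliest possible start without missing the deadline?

Whirlpool has no prerequisites, so it starts at hour 0 and finishes at hour 1.
After whirlpool (finishes hour 1), chilling can start at hour 1 and finishes at hour 4.
Pitching needs all of chilling (finishes hour 4); whirlpool (finishes hour 1). That puts its earliest start at hour 4; it finishes at 4 + 7 = hour 11.

Working backward from the deadline:
To finish by hour 18, conditioning (duration 2) must start no later than hour 16.
Primary fermentation feeds into conditioning (must start by hour 16); so primary fermentation must finish by hour 16 and therefore start by hour 14.
Pitching must finish before primary fermentation (must start by hour 14). With a 7-hour duration, pitching must start by 14 − 7 = hour 7.
So pitching can start as early as hour 4 and as late as hour 7, giving 7 − 4 = 3 hours of slack.

3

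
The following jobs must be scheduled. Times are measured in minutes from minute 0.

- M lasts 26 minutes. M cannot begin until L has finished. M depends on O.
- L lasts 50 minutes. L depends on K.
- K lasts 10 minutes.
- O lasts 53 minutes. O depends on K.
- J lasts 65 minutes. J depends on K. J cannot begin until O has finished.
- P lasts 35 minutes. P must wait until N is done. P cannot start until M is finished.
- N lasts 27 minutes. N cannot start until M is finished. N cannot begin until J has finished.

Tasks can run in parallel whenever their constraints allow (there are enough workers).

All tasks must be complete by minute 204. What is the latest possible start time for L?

66

To finish by minute 204, P (duration 35) must start no later than minute 169.
N feeds into P (must start by minute 169); so N must finish by minute 169 and therefore start by minute 142.
M feeds N (must start by minute 142); P (must start by minute 169). Taking the minimum, M must finish by minute 142 and start by 142 − 26 = minute 116.
L must finish before M (must start by minute 116). With a 50-minute duration, L must start by 116 − 50 = minute 66.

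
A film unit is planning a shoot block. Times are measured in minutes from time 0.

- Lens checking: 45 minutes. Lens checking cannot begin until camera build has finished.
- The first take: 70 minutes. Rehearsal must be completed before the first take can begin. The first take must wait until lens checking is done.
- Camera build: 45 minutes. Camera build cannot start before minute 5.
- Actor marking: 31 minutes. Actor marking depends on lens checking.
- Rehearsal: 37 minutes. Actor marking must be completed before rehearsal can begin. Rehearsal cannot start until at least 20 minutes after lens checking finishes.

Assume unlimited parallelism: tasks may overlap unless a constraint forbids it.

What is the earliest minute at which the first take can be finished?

Camera build cannot begin until its own release at minute 5. It runs from minute 5 to 5 + 45 = minute 50.
After camera build (finishes minute 50), lens checking can start at minute 50 and finishes at minute 95.
Actor marking waits on lens checking (finishes minute 95), so it starts at minute 95 and finishes at 95 + 31 = minute 126.
Rehearsal cannot start until actor marking (finishes minute 126); lens checking (finishes minute 95, plus 20-minute gap → minute 115). The controlling bound is minute 126, so rehearsal finishes at 126 + 37 = minute 163.
The first take has to wait for rehearsal (finishes minute 163); lens checking (finishes minute 95). The latest of these is minute 163, so the first take runs minute 163 to 163 + 70 = minute 233.

233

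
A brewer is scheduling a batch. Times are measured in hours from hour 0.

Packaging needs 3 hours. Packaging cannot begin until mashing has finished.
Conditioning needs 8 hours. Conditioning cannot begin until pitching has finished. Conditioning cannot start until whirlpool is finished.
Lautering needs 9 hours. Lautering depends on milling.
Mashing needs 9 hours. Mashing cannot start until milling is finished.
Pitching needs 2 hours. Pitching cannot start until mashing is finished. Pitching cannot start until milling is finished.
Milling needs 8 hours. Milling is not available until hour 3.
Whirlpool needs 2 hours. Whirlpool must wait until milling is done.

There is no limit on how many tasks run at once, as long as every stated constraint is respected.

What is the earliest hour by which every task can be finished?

30

After its own release at hour 3, milling can start at hour 3 and finishes at hour 11.
After milling (finishes hour 11), whirlpool can start at hour 11 and finishes at hour 13.
After milling (finishes hour 11), lautering can start at hour 11 and finishes at hour 20.
After milling (finishes hour 11), mashing can start at hour 11 and finishes at hour 20.
After mashing (finishes hour 20), packaging can start at hour 20 and finishes at hour 23.
Pitching needs all of mashing (finishes hour 20); milling (finishes hour 11). That puts its earliest start at hour 20; it finishes at 20 + 2 = hour 22.
Conditioning needs all of pitching (finishes hour 22); whirlpool (finishes hour 13). That puts its earliest start at hour 22; it finishes at 22 + 8 = hour 30.
All tasks are finished once the last one completes. Finish times: Milling at 11, Mashing at 20, Lautering at 20, Whirlpool at 13, Pitching at 22, Conditioning at 30, Packaging at 23. The latest is hour 30.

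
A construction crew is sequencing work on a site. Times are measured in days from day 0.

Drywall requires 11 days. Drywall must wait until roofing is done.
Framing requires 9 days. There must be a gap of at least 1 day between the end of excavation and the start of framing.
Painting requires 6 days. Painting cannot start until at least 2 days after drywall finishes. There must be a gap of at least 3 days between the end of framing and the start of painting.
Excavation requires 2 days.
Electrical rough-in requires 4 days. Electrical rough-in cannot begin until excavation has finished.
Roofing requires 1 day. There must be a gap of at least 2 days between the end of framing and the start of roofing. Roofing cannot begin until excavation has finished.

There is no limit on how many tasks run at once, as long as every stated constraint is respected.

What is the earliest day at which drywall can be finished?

Excavation can start immediately at day 0; it finishes at day 2.
Framing waits on excavation (finishes day 2, plus 1-day gap → day 3), so it starts at day 3 and finishes at 3 + 9 = day 12.
Roofing has to wait for framing (finishes day 12, plus 2-day gap → day 14); excavation (finishes day 2). The latest of these is day 14, so roofing runs day 14 to 14 + 1 = day 15.
Drywall cannot begin until roofing (finishes day 15). It runs from day 15 to 15 + 11 = day 26.

26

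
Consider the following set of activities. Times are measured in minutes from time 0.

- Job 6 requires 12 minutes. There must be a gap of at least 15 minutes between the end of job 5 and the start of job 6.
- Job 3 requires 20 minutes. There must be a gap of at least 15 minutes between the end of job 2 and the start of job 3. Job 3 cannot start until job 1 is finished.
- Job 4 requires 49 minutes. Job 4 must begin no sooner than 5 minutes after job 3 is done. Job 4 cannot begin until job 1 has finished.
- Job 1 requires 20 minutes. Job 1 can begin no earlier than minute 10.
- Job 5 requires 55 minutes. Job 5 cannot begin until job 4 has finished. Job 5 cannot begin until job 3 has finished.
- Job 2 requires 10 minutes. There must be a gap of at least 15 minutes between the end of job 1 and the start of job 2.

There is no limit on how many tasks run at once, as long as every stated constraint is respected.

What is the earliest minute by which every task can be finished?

Job 1 waits on its own release at minute 10, so it starts at minute 10 and finishes at 10 + 20 = minute 30.
Job 2 waits on job 1 (finishes minute 30, plus 15-minute gap → minute 45), so it starts at minute 45 and finishes at 45 + 10 = minute 55.
Job 3 cannot start until job 2 (finishes minute 55, plus 15-minute gap → minute 70); job 1 (finishes minute 30). The controlling bound is minute 70, so job 3 finishes at 70 + 20 = minute 90.
Job 4 needs all of job 3 (finishes minute 90, plus 5-minute gap → minute 95); job 1 (finishes minute 30). That puts its earliest start at minute 95; it finishes at 95 + 49 = minute 144.
For job 5: job 4 (finishes minute 144); job 3 (finishes minute 90). Taking the maximum gives a start of minute 144, and it finishes at 144 + 55 = minute 199.
After job 5 (finishes minute 199, plus 15-minute gap → minute 214), job 6 can start at minute 214 and finishes at minute 226.
All tasks are finished once the last one completes. Finish times: Job 1 at 30, Job 2 at 55, Job 3 at 90, Job 4 at 144, Job 5 at 199, Job 6 at 226. The latest is minute 226.

226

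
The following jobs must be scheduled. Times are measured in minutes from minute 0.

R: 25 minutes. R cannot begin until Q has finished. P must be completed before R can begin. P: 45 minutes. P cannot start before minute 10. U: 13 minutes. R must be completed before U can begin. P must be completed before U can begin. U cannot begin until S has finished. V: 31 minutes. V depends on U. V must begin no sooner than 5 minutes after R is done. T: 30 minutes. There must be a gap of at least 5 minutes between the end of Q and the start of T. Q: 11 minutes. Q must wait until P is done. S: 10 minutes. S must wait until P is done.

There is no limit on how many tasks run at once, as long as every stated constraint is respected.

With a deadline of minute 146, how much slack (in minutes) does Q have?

P waits on its own release at minute 10, so it starts at minute 10 and finishes at 10 + 45 = minute 55.
After P (finishes minute 55), Q can start at minute 55 and finishes at minute 66.

Working backward from the deadline:
Nothing follows V; the deadline of minute 146 is its only limit. It must start by 146 − 31 = minute 115.
U has to be done before V (must start by minute 115). That means finishing by minute 115, i.e. starting by 115 − 13 = minute 102.
R must finish in time for U (must start by minute 102); V (must start by minute 115, minus 5-minute gap → minute 110). The tightest is minute 102, so R must start by 102 − 25 = minute 77.
T must finish by minute 146; it takes 30 minutes, so it must start by 146 − 30 = minute 116.
Q has several dependents: R (must start by minute 77); T (must start by minute 116, minus 5-minute gap → minute 111). The earliest of those limits is minute 77, so Q must start by 77 − 11 = minute 66.
So Q can start as early as minute 55 and as late as minute 66, giving 66 − 55 = 11 minutes of slack.

11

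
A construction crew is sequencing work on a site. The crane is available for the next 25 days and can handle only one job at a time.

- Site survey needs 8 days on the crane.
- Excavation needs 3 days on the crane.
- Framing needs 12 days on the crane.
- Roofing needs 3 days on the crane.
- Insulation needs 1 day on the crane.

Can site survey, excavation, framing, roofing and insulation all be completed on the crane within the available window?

No

Running back to back, the jobs need 8 + 3 + 12 + 3 + 1 = 27 days on the crane.
Since 27 > 25, they cannot all fit.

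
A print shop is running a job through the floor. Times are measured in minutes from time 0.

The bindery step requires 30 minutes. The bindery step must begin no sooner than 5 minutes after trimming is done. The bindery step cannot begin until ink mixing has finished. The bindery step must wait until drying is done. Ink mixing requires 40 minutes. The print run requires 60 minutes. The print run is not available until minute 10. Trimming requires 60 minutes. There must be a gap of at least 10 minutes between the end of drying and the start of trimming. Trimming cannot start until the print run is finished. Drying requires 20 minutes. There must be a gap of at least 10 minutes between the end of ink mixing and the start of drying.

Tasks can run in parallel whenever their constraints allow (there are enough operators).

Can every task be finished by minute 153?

The print run waits on its own release at minute 10, so it starts at minute 10 and finishes at 10 + 60 = minute 70.
Ink mixing has no prerequisites, so it starts at minute 0 and finishes at minute 40.
Drying cannot begin until ink mixing (finishes minute 40, plus 10-minute gap → minute 50). It runs from minute 50 to 50 + 20 = minute 70.
For trimming: drying (finishes minute 70, plus 10-minute gap → minute 80); the print run (finishes minute 70). Taking the maximum gives a start of minute 80, and it finishes at 80 + 60 = minute 140.
The bindery step has to wait for trimming (finishes minute 140, plus 5-minute gap → minute 145); ink mixing (finishes minute 40); drying (finishes minute 70). The latest of these is minute 145, so the bindery step runs minute 145 to 145 + 30 = minute 175.
The earliest everything can be done is minute 175, which is after the deadline of 153, so it is not possible.

No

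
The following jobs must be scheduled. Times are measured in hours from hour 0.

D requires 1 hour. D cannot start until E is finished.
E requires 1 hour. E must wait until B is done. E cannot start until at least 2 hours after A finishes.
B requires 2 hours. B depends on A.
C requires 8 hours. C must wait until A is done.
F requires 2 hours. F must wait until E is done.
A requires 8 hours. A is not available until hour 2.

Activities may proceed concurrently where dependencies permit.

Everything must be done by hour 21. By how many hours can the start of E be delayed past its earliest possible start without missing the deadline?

6

A waits on its own release at hour 2, so it starts at hour 2 and finishes at 2 + 8 = hour 10.
B cannot begin until A (finishes hour 10). It runs from hour 10 to 10 + 2 = hour 12.
E needs all of B (finishes hour 12); A (finishes hour 10, plus 2-hour gap → hour 12). That puts its earliest start at hour 12; it finishes at 12 + 1 = hour 13.

Working backward from the deadline:
D has no dependents, so it just needs to finish by hour 21. Starting by 21 − 1 = hour 20 achieves that.
F must finish by hour 21; it takes 2 hours, so it must start by 21 − 2 = hour 19.
For E: D (must start by hour 20); F (must start by hour 19). The most restrictive is hour 19; with a 1-hour duration, E must start by hour 18.
So E can start as early as hour 12 and as late as hour 18, giving 18 − 12 = 6 hours of slack.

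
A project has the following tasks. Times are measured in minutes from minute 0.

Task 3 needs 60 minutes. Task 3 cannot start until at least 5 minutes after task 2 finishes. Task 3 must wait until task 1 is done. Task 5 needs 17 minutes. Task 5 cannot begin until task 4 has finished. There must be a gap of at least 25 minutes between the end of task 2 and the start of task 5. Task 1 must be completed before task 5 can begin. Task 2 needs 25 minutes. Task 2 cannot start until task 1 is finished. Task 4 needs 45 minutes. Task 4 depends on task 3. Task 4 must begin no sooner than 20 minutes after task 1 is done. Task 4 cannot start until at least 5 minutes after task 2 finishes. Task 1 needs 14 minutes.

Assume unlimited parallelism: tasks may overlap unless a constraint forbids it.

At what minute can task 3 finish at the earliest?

104

Task 1 can start immediately at minute 0; it finishes at minute 14.
Task 2 cannot begin until task 1 (finishes minute 14). It runs from minute 14 to 14 + 25 = minute 39.
Task 3 cannot start until task 2 (finishes minute 39, plus 5-minute gap → minute 44); task 1 (finishes minute 14). The controlling bound is minute 44, so task 3 finishes at 44 + 60 = minute 104.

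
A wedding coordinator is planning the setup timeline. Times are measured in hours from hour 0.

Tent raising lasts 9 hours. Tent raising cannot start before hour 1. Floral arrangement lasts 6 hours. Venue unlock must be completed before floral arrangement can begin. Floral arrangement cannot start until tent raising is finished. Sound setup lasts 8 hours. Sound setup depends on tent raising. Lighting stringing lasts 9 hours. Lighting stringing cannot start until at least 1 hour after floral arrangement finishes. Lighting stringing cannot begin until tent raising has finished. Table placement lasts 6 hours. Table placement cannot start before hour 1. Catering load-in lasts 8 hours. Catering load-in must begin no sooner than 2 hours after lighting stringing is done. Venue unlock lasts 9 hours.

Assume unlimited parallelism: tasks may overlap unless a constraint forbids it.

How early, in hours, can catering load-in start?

28

After its own release at hour 1, tent raising can start at hour 1 and finishes at hour 10.
Venue unlock has no prerequisites, so it starts at hour 0 and finishes at hour 9.
For floral arrangement: venue unlock (finishes hour 9); tent raising (finishes hour 10). Taking the maximum gives a start of hour 10, and it finishes at 10 + 6 = hour 16.
Lighting stringing cannot start until floral arrangement (finishes hour 16, plus 1-hour gap → hour 17); tent raising (finishes hour 10). The controlling bound is hour 17, so lighting stringing finishes at 17 + 9 = hour 26.
Catering load-in waits on lighting stringing (finishes hour 26, plus 2-hour gap → hour 28), so the earliest it can start is hour 28.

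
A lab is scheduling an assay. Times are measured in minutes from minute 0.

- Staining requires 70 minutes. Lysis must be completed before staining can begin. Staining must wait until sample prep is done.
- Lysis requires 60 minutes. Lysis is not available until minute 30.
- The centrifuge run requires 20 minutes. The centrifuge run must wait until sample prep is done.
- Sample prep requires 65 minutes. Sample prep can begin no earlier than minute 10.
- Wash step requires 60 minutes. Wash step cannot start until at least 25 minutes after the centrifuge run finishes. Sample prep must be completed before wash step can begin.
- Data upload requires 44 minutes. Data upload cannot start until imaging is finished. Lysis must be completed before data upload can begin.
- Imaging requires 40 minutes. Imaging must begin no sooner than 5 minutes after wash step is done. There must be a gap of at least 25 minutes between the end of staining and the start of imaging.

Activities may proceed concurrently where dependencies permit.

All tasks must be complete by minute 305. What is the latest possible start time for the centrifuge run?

111

To finish by minute 305, data upload (duration 44) must start no later than minute 261.
Since data upload (must start by minute 261) depends on it, imaging must finish by minute 261. Backing off its 40-minute duration gives a latest start of minute 221.
Wash step has to be done before imaging (must start by minute 221, minus 5-minute gap → minute 216). That means finishing by minute 216, i.e. starting by 216 − 60 = minute 156.
Since wash step (must start by minute 156, minus 25-minute gap → minute 131) depends on it, the centrifuge run must finish by minute 131. Backing off its 20-minute duration gives a latest start of minute 111.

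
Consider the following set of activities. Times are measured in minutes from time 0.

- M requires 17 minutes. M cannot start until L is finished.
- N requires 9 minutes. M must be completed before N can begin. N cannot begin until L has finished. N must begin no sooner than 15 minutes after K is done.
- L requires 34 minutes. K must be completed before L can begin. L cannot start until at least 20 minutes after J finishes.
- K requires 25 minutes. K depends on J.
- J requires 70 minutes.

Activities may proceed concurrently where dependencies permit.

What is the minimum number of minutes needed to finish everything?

155

J has no prerequisites, so it starts at minute 0 and finishes at minute 70.
After J (finishes minute 70), K can start at minute 70 and finishes at minute 95.
For L: K (finishes minute 95); J (finishes minute 70, plus 20-minute gap → minute 90). Taking the maximum gives a start of minute 95, and it finishes at 95 + 34 = minute 129.
M waits on L (finishes minute 129), so it starts at minute 129 and finishes at 129 + 17 = minute 146.
N cannot start until M (finishes minute 146); L (finishes minute 129); K (finishes minute 95, plus 15-minute gap → minute 110). The controlling bound is minute 146, so N finishes at 146 + 9 = minute 155.
All tasks are finished once the last one completes. Finish times: J at 70, K at 95, L at 129, M at 146, N at 155. The latest is minute 155.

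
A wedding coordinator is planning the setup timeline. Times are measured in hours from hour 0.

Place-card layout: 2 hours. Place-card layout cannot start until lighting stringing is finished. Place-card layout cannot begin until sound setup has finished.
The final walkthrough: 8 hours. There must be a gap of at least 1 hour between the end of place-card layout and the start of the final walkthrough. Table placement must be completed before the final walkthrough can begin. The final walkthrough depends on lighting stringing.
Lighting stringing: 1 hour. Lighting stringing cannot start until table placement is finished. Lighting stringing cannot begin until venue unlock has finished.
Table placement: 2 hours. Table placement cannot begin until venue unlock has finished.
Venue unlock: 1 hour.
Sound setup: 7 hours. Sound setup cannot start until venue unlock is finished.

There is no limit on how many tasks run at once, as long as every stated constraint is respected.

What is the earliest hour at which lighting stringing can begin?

3

Venue unlock has no prerequisites, so it starts at hour 0 and finishes at hour 1.
After venue unlock (finishes hour 1), table placement can start at hour 1 and finishes at hour 3.
Lighting stringing waits on table placement (finishes hour 3); venue unlock (finishes hour 1). The latest of these is hour 3, which is the earliest lighting stringing can start.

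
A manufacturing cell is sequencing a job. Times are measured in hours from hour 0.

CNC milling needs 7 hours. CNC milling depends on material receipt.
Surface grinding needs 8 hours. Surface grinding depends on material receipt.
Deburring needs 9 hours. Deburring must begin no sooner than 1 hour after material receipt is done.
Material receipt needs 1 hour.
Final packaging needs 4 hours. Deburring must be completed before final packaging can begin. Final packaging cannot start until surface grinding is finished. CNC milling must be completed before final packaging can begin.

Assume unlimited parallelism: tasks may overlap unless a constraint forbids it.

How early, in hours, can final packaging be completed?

Material receipt can start immediately at hour 0; it finishes at hour 1.
Surface grinding cannot begin until material receipt (finishes hour 1). It runs from hour 1 to 1 + 8 = hour 9.
After material receipt (finishes hour 1), CNC milling can start at hour 1 and finishes at hour 8.
After material receipt (finishes hour 1, plus 1-hour gap → hour 2), deburring can start at hour 2 and finishes at hour 11.
Final packaging needs all of deburring (finishes hour 11); surface grinding (finishes hour 9); CNC milling (finishes hour 8). That puts its earliest start at hour 11; it finishes at 11 + 4 = hour 15.

15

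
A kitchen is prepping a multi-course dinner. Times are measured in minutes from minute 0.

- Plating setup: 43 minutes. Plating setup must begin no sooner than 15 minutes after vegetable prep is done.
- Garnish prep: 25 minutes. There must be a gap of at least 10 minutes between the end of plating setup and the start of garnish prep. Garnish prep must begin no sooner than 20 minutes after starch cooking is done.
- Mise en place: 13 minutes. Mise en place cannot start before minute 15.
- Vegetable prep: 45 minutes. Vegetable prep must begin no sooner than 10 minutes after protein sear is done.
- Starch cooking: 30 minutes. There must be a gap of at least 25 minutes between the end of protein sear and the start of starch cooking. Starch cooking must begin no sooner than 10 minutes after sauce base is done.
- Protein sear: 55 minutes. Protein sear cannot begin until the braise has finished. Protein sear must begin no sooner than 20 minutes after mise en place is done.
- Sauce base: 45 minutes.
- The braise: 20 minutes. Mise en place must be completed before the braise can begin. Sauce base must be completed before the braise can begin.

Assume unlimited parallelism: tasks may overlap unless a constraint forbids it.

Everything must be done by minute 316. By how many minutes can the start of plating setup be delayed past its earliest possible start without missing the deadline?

Nothing blocks sauce base, so it runs from minute 0 to minute 45.
Mise en place cannot begin until its own release at minute 15. It runs from minute 15 to 15 + 13 = minute 28.
For the braise: mise en place (finishes minute 28); sauce base (finishes minute 45). Taking the maximum gives a start of minute 45, and it finishes at 45 + 20 = minute 65.
Protein sear cannot start until the braise (finishes minute 65); mise en place (finishes minute 28, plus 20-minute gap → minute 48). The controlling bound is minute 65, so protein sear finishes at 65 + 55 = minute 120.
Vegetable prep cannot begin until protein sear (finishes minute 120, plus 10-minute gap → minute 130). It runs from minute 130 to 130 + 45 = minute 175.
Plating setup cannot begin until vegetable prep (finishes minute 175, plus 15-minute gap → minute 190). It runs from minute 190 to 190 + 43 = minute 233.

Working backward from the deadline:
To finish by minute 316, garnish prep (duration 25) must start no later than minute 291.
Since garnish prep (must start by minute 291, minus 10-minute gap → minute 281) depends on it, plating setup must finish by minute 281. Backing off its 43-minute duration gives a latest start of minute 238.
So plating setup can start as early as minute 190 and as late as minute 238, giving 238 − 190 = 48 minutes of slack.

48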